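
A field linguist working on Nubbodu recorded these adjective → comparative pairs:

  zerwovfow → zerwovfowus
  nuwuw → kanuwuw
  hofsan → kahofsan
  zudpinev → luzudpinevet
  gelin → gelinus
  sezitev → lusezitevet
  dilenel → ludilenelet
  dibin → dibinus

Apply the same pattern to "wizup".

kawizup

gelin and hofsan both end in -n yet inflect differently (gelinus, kahofsan), so the final letter is not what conditions the rule; the last vowel is.
"wizup" has last vowel 'u'. The one such stem in the data (nuwuw → kanuwuw) adds the prefix ka-, so the same rule applies.
The other patterns: stems whose last vowel is 'i' or 'o' add -us; stems whose last vowel is 'e' add lu- … -et around the stem.
So wizup → kawizup.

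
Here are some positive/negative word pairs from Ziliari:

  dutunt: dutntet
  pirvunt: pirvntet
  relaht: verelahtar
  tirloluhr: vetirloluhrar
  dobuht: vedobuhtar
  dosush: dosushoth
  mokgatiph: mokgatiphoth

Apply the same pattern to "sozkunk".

dutunt and relaht both end in -t yet inflect differently (dutntet, verelahtar), so the final letter is not what conditions the rule; the second-to-last letter is.
"sozkunk" has second-to-last letter 'n'. The stems whose second-to-last letter is 'n' (dutunt → dutntet, pirvunt → pirvntet) delete the last vowel and add -et.
The other patterns: stems whose second-to-last letter is 'h' add ve- … -ar around the stem; stems whose second-to-last letter is 'p' or 's' add -oth.
So sozkunk → sozknket.

sozknket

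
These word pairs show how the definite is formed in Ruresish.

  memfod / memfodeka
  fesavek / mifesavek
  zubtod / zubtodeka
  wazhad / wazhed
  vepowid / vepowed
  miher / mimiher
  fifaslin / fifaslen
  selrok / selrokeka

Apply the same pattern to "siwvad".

siwved

"siwvad" has last vowel 'a'. The one such stem in the data (wazhad → wazhed) changes the last vowel to 'e' (as do vepowid, fifaslin), so the same rule applies.
The other patterns: stems whose last vowel is 'o' add -eka; stems whose last vowel is 'e' add the prefix mi-.
So siwvad → siwved.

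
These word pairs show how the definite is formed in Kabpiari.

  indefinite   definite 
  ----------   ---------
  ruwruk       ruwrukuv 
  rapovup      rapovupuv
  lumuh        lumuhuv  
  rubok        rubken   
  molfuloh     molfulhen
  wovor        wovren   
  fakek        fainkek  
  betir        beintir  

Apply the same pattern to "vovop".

vovpen

ruwruk and rubok both end in -k yet inflect differently (ruwrukuv, rubken), so the final letter is not what conditions the rule; the last vowel is.
"vovop" has last vowel 'o'. The stems whose last vowel is 'o' (rubok → rubken, molfuloh → molfulhen, wovor → wovren) delete the last vowel and add -en.
The other patterns: stems whose last vowel is 'u' add -uv; stems whose last vowel is 'e' or 'i' insert -in- after the first vowel.
So vovop → vovpen.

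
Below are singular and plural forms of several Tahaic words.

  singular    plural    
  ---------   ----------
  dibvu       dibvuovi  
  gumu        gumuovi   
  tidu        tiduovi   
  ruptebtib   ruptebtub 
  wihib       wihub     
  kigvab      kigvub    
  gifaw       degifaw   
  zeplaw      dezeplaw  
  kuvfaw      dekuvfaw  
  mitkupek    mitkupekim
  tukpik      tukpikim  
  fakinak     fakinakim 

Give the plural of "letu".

kigvab and gifaw both have last vowel 'a' yet inflect differently (kigvub, degifaw), so the last vowel is not what conditions the rule; the final letter is.
"letu" ends in -u. The stems ending in -u (dibvu → dibvuovi, gumu → gumuovi, tidu → tiduovi) add -ovi.
The other patterns: stems ending in -b change the last vowel to 'u'; stems ending in -w add the prefix de-; stems ending in -k add -im.
So letu → letuovi.

letuovi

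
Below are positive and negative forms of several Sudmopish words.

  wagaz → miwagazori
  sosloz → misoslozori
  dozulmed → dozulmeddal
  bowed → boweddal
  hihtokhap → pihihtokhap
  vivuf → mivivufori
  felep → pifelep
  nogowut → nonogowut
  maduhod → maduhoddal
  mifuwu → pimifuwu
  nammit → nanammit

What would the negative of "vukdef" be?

mivukdefori

"vukdef" ends in -f. The one such stem in the data (vivuf → mivivufori) adds mi- … -ori around the stem, so the same rule applies.
The other patterns: stems ending in -p or -u add the prefix pi-; stems ending in -d double the final consonant and add -al; stems ending in -t repeat the first consonant+vowel as a prefix.
So vukdef → mivukdefori.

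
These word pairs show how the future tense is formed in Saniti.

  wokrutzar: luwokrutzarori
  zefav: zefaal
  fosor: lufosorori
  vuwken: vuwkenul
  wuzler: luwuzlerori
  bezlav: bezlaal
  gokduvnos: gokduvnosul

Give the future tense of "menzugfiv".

wokrutzar and zefav both have last vowel 'a' yet inflect differently (luwokrutzarori, zefaal), so the last vowel is not what conditions the rule; the final letter is.
"menzugfiv" ends in -v. The stems ending in -v (zefav → zefaal, bezlav → bezlaal) drop the final letter and add -al.
So menzugfiv → menzugfial.

menzugfial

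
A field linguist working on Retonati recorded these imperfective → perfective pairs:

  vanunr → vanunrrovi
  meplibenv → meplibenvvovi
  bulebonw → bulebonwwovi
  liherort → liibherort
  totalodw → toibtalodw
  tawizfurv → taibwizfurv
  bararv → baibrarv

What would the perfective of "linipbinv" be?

linipbinvvovi

bulebonw and totalodw both end in -w yet inflect differently (bulebonwwovi, toibtalodw), so the final letter is not what conditions the rule; the second-to-last letter is.
"linipbinv" has second-to-last letter 'n'. The stems whose second-to-last letter is 'n' (vanunr → vanunrrovi, meplibenv → meplibenvvovi, bulebonw → bulebonwwovi) double the final consonant and add -ovi.
So linipbinv → linipbinvvovi.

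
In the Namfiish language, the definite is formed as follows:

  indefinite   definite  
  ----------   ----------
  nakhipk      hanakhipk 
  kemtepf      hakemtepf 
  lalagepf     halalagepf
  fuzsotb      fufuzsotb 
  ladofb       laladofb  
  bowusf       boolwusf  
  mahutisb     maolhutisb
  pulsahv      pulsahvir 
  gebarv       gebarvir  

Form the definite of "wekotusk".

"wekotusk" has second-to-last letter 's'. The stems whose second-to-last letter is 's' (bowusf → boolwusf, mahutisb → maolhutisb) insert -ol- after the first vowel.
The other patterns: stems whose second-to-last letter is 'p' add the prefix ha-; stems whose second-to-last letter is 'f' or 't' repeat the first consonant+vowel as a prefix; stems whose second-to-last letter is 'h' or 'r' add -ir.
So wekotusk → weolkotusk.

weolkotusk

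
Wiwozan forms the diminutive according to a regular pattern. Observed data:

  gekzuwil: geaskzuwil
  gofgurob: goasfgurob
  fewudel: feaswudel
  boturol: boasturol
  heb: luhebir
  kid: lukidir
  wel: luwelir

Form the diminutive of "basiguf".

gofgurob and heb both end in -b yet inflect differently (goasfgurob, luhebir), so the final letter is not what conditions the rule; the number of vowels is.
"basiguf" has 3 vowels. The stems with 3 vowels (gekzuwil → geaskzuwil, gofgurob → goasfgurob, fewudel → feaswudel) insert -as- after the first vowel.
So basiguf → baassiguf.

baassiguf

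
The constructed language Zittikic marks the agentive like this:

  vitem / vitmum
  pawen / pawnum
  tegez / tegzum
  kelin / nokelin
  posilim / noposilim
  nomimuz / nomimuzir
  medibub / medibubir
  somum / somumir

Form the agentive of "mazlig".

pawen and kelin both end in -n yet inflect differently (pawnum, nokelin), so the final letter is not what conditions the rule; the last vowel is.
"mazlig" has last vowel 'i'. The stems whose last vowel is 'i' (kelin → nokelin, posilim → noposilim) add the prefix no-.
The other patterns: stems whose last vowel is 'e' delete the last vowel and add -um; stems whose last vowel is 'u' add -ir.
So mazlig → nomazlig.

nomazlig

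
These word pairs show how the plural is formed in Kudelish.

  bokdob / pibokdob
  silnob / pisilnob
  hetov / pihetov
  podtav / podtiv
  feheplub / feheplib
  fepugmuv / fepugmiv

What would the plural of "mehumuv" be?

mehumiv

"mehumuv" has last vowel 'u'. The stems whose last vowel is 'u' (feheplub → feheplib, fepugmuv → fepugmiv) change the last vowel to 'i'.
So mehumuv → mehumiv.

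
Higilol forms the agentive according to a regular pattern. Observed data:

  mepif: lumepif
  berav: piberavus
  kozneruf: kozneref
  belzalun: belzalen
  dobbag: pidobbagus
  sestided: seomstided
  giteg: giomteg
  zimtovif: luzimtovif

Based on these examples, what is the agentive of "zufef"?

kozneruf and zimtovif both end in -f yet inflect differently (kozneref, luzimtovif), so the final letter is not what conditions the rule; the last vowel is.
"zufef" has last vowel 'e'. The stems whose last vowel is 'e' (sestided → seomstided, giteg → giomteg) insert -om- after the first vowel.
The other patterns: stems whose last vowel is 'u' change the last vowel to 'e'; stems whose last vowel is 'i' add the prefix lu-; stems whose last vowel is 'a' add pi- … -us around the stem.
So zufef → zuomfef.

zuomfef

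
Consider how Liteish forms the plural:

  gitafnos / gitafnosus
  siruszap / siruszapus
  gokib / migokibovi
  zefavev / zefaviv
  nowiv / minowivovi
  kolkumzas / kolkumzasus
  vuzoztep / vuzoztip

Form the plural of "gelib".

"gelib" has last vowel 'i'. The stems whose last vowel is 'i' (gokib → migokibovi, nowiv → minowivovi) add mi- … -ovi around the stem.
So gelib → migelibovi.

migelibovi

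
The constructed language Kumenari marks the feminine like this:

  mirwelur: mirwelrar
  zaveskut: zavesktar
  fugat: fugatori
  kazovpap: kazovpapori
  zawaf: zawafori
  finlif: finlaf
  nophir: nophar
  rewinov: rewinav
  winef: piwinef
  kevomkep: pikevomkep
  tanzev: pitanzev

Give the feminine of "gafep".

zaveskut and fugat both end in -t yet inflect differently (zavesktar, fugatori), so the final letter is not what conditions the rule; the last vowel is.
"gafep" has last vowel 'e'. The stems whose last vowel is 'e' (winef → piwinef, kevomkep → pikevomkep, tanzev → pitanzev) add the prefix pi-.
The other patterns: stems whose last vowel is 'u' delete the last vowel and add -ar; stems whose last vowel is 'a' add -ori; stems whose last vowel is 'i' or 'o' change the last vowel to 'a'.
So gafep → pigafep.

pigafep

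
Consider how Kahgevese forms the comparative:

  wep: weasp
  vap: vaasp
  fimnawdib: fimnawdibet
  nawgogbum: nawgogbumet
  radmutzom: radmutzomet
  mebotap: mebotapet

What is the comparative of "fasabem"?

wep and mebotap both end in -p yet inflect differently (weasp, mebotapet), so the final letter is not what conditions the rule; the number of vowels is.
"fasabem" has 3 vowels. The stems with 3 vowels (radmutzom → radmutzomet, fimnawdib → fimnawdibet, nawgogbum → nawgogbumet) add -et.
The other pattern: stems with 1 vowel insert -as- after the first vowel.
So fasabem → fasabemet.

fasabemet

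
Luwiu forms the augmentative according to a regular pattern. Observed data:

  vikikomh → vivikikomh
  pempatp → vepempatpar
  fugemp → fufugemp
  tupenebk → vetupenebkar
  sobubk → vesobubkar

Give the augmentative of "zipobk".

fugemp and pempatp both end in -p yet inflect differently (fufugemp, vepempatpar), so the final letter is not what conditions the rule; the second-to-last letter is.
"zipobk" has second-to-last letter 'b'. The stems whose second-to-last letter is 'b' (sobubk → vesobubkar, tupenebk → vetupenebkar) add ve- … -ar around the stem.
The other pattern: stems whose second-to-last letter is 'm' repeat the first consonant+vowel as a prefix.
So zipobk → vezipobkar.

vezipobkar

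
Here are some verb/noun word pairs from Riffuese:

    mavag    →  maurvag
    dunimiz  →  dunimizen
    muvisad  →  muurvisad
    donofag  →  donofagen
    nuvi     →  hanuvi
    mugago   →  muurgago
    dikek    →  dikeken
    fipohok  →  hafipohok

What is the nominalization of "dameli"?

mavag and donofag both end in -g yet inflect differently (maurvag, donofagen), so the final letter is not what conditions the rule; the first letter is.
"dameli" begins with d-. The stems beginning with d- (donofag → donofagen, dunimiz → dunimizen, dikek → dikeken) add -en.
The other patterns: stems beginning with m- insert -ur- after the first vowel; stems beginning with f- or n- add the prefix ha-.
So dameli → damelien.

damelien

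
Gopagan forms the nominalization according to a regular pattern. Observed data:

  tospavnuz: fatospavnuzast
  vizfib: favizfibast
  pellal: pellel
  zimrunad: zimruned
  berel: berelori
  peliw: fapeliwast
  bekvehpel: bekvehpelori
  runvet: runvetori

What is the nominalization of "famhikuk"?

pellal and bekvehpel both end in -l yet inflect differently (pellel, bekvehpelori), so the final letter is not what conditions the rule; the last vowel is.
"famhikuk" has last vowel 'u'. The one such stem in the data (tospavnuz → fatospavnuzast) adds fa- … -ast around the stem, so the same rule applies.
The other patterns: stems whose last vowel is 'a' change the last vowel to 'e'; stems whose last vowel is 'e' add -ori.
So famhikuk → fafamhikukast.

fafamhikukast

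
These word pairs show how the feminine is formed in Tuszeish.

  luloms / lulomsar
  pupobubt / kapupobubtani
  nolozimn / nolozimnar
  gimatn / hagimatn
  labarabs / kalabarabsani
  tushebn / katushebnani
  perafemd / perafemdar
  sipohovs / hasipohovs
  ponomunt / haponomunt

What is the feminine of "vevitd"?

labarabs and luloms both end in -s yet inflect differently (kalabarabsani, lulomsar), so the final letter is not what conditions the rule; the second-to-last letter is.
"vevitd" has second-to-last letter 't'. The one such stem in the data (gimatn → hagimatn) adds the prefix ha-, so the same rule applies.
So vevitd → havevitd.

havevitd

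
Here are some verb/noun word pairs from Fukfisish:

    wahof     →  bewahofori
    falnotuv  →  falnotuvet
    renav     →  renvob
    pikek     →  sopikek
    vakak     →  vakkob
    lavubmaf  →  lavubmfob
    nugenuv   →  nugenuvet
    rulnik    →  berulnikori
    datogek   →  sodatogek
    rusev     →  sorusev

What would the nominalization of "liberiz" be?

beliberizori

"liberiz" has last vowel 'i'. The one such stem in the data (rulnik → berulnikori) adds be- … -ori around the stem, so the same rule applies.
So liberiz → beliberizori.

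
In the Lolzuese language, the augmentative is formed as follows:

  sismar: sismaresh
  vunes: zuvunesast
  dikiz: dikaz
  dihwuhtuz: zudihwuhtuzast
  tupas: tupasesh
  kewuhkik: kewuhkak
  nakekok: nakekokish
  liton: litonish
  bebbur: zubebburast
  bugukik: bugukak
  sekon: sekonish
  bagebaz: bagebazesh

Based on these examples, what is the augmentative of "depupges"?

zudepupgesast

bagebaz and dikiz both end in -z yet inflect differently (bagebazesh, dikaz), so the final letter is not what conditions the rule; the last vowel is.
"depupges" has last vowel 'e'. The one such stem in the data (vunes → zuvunesast) adds zu- … -ast around the stem, so the same rule applies.
The other patterns: stems whose last vowel is 'o' add -ish; stems whose last vowel is 'a' add -esh; stems whose last vowel is 'i' change the last vowel to 'a'.
So depupges → zudepupgesast.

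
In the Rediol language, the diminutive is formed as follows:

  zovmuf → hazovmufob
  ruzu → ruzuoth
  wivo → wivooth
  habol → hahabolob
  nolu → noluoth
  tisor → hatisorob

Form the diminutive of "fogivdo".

fogivdooth

zovmuf and ruzu both have last vowel 'u' yet inflect differently (hazovmufob, ruzuoth), so the last vowel is not what conditions the rule; whether the stem ends in a vowel or a consonant is.
"fogivdo" ends in a vowel. The stems ending in a vowel (ruzu → ruzuoth, wivo → wivooth, nolu → noluoth) add -oth.
The other pattern: stems ending in a consonant add ha- … -ob around the stem.
So fogivdo → fogivdooth.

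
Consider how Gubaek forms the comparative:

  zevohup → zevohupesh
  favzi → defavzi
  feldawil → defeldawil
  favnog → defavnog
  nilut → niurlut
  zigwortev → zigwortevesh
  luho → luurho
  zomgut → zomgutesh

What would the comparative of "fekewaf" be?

defekewaf

zomgut and nilut both end in -t yet inflect differently (zomgutesh, niurlut), so the final letter is not what conditions the rule; the first letter is.
"fekewaf" begins with f-. The stems beginning with f- (favnog → defavnog, feldawil → defeldawil, favzi → defavzi) add the prefix de-.
So fekewaf → defekewaf.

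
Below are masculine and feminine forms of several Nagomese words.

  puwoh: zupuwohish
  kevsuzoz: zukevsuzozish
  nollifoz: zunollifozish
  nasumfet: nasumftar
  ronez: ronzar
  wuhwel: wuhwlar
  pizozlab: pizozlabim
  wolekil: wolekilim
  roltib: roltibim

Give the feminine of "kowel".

kowlar

kevsuzoz and ronez both end in -z yet inflect differently (zukevsuzozish, ronzar), so the final letter is not what conditions the rule; the last vowel is.
"kowel" has last vowel 'e'. The stems whose last vowel is 'e' (nasumfet → nasumftar, ronez → ronzar, wuhwel → wuhwlar) delete the last vowel and add -ar.
So kowel → kowlar.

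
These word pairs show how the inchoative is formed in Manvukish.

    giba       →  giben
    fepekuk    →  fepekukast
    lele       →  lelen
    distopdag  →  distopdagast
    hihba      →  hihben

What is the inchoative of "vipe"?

vipen

distopdag and hihba both have last vowel 'a' yet inflect differently (distopdagast, hihben), so the last vowel is not what conditions the rule; whether the stem ends in a vowel or a consonant is.
"vipe" ends in a vowel. The stems ending in a vowel (lele → lelen, hihba → hihben, giba → giben) drop the final letter and add -en.
The other pattern: stems ending in a consonant add -ast.
So vipe → vipen.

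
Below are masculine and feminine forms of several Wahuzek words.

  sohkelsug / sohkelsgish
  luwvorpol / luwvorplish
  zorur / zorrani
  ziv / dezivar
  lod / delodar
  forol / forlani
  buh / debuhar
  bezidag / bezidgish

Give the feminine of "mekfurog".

mekfurgish

"mekfurog" has 3 vowels. The stems with 3 vowels (bezidag → bezidgish, luwvorpol → luwvorplish, sohkelsug → sohkelsgish) delete the last vowel and add -ish.
The other patterns: stems with 1 vowel add de- … -ar around the stem; stems with 2 vowels delete the last vowel and add -ani.
So mekfurog → mekfurgish.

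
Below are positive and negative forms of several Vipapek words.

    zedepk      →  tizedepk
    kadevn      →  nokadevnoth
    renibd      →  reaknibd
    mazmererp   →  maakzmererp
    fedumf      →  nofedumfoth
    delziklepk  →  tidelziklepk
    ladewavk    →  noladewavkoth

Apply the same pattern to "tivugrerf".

tiakvugrerf

zedepk and ladewavk both end in -k yet inflect differently (tizedepk, noladewavkoth), so the final letter is not what conditions the rule; the second-to-last letter is.
"tivugrerf" has second-to-last letter 'r'. The one such stem in the data (mazmererp → maakzmererp) inserts -ak- after the first vowel (as does renibd), so the same rule applies.
The other patterns: stems whose second-to-last letter is 'p' add the prefix ti-; stems whose second-to-last letter is 'm' or 'v' add no- … -oth around the stem.
So tivugrerf → tiakvugrerf.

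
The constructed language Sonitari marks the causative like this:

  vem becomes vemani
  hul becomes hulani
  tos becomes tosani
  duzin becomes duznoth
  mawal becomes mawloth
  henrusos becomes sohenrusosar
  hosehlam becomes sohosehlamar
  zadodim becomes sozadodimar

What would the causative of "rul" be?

"rul" has 1 vowel. The stems with 1 vowel (vem → vemani, hul → hulani, tos → tosani) add -ani.
The other patterns: stems with 2 vowels delete the last vowel and add -oth; stems with 3 vowels add so- … -ar around the stem.
So rul → rulani.

rulani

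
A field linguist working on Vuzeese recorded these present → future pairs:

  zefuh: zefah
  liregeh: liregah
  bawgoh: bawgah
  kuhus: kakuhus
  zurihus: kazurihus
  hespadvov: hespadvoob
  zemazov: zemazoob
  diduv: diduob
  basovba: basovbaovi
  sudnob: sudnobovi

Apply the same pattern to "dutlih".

dutlah

zefuh and kuhus both have last vowel 'u' yet inflect differently (zefah, kakuhus), so the last vowel is not what conditions the rule; the final letter is.
"dutlih" ends in -h. The stems ending in -h (zefuh → zefah, liregeh → liregah, bawgoh → bawgah) change the last vowel to 'a'.
So dutlih → dutlah.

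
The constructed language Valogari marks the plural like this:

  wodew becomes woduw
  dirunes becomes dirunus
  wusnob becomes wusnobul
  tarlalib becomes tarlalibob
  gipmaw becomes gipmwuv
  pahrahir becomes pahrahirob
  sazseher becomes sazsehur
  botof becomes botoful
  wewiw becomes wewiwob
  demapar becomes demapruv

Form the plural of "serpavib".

wewiw and gipmaw both end in -w yet inflect differently (wewiwob, gipmwuv), so the final letter is not what conditions the rule; the last vowel is.
"serpavib" has last vowel 'i'. The stems whose last vowel is 'i' (tarlalib → tarlalibob, wewiw → wewiwob, pahrahir → pahrahirob) add -ob.
The other patterns: stems whose last vowel is 'a' delete the last vowel and add -uv; stems whose last vowel is 'e' change the last vowel to 'u'; stems whose last vowel is 'o' add -ul.
So serpavib → serpavibob.

serpavibob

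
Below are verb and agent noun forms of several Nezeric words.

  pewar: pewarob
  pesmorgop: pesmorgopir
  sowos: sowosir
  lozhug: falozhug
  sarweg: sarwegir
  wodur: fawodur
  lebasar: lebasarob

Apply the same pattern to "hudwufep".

lozhug and sarweg both end in -g yet inflect differently (falozhug, sarwegir), so the final letter is not what conditions the rule; the last vowel is.
"hudwufep" has last vowel 'e'. The one such stem in the data (sarweg → sarwegir) adds -ir, so the same rule applies.
The other patterns: stems whose last vowel is 'u' add the prefix fa-; stems whose last vowel is 'a' add -ob.
So hudwufep → hudwufepir.

hudwufepir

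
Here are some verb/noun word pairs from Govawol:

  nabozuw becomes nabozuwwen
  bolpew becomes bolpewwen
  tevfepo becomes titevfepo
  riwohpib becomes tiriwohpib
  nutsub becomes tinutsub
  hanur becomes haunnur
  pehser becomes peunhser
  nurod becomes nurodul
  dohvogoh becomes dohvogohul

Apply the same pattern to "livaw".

"livaw" ends in -w. The stems ending in -w (nabozuw → nabozuwwen, bolpew → bolpewwen) double the final consonant and add -en.
So livaw → livawwen.

livawwen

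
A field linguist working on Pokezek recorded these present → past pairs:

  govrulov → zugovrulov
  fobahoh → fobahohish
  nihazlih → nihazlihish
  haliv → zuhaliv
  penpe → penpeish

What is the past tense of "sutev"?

"sutev" ends in -v. The stems ending in -v (govrulov → zugovrulov, haliv → zuhaliv) add the prefix zu-.
So sutev → zusutev.

zusutev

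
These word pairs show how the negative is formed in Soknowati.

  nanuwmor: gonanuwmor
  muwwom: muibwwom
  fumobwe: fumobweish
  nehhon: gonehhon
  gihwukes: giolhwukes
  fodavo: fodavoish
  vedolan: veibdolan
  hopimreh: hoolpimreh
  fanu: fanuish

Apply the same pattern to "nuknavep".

gonuknavep

nehhon and vedolan both end in -n yet inflect differently (gonehhon, veibdolan), so the final letter is not what conditions the rule; the first letter is.
"nuknavep" begins with n-. The stems beginning with n- (nanuwmor → gonanuwmor, nehhon → gonehhon) add the prefix go-.
The other patterns: stems beginning with f- add -ish; stems beginning with g- or h- insert -ol- after the first vowel; stems beginning with m- or v- insert -ib- after the first vowel.
So nuknavep → gonuknavep.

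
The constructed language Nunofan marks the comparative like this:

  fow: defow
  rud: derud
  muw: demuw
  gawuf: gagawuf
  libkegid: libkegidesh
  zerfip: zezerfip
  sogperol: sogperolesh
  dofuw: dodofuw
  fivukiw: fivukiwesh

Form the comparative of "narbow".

nanarbow

muw and dofuw both end in -w yet inflect differently (demuw, dodofuw), so the final letter is not what conditions the rule; the number of vowels is.
"narbow" has 2 vowels. The stems with 2 vowels (gawuf → gagawuf, dofuw → dodofuw, zerfip → zezerfip) repeat the first consonant+vowel as a prefix.
So narbow → nanarbow.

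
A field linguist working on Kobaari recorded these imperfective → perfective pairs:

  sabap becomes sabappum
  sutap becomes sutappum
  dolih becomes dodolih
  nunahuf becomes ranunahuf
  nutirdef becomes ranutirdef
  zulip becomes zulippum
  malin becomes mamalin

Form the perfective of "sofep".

zulip and malin both have last vowel 'i' yet inflect differently (zulippum, mamalin), so the last vowel is not what conditions the rule; the final letter is.
"sofep" ends in -p. The stems ending in -p (sabap → sabappum, zulip → zulippum, sutap → sutappum) double the final consonant and add -um.
The other patterns: stems ending in -f add the prefix ra-; stems ending in -h or -n repeat the first consonant+vowel as a prefix.
So sofep → sofeppum.

sofeppum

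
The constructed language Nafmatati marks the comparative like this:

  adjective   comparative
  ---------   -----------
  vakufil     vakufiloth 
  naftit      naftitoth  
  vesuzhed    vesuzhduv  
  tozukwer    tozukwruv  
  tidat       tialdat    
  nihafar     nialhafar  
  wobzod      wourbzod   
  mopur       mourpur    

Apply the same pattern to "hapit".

naftit and tidat both end in -t yet inflect differently (naftitoth, tialdat), so the final letter is not what conditions the rule; the last vowel is.
"hapit" has last vowel 'i'. The stems whose last vowel is 'i' (vakufil → vakufiloth, naftit → naftitoth) add -oth.
So hapit → hapitoth.

hapitoth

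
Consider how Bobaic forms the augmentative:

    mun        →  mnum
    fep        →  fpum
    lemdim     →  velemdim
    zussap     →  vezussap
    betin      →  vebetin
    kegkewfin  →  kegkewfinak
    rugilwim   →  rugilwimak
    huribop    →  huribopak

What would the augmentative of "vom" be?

"vom" has 1 vowel. The stems with 1 vowel (mun → mnum, fep → fpum) delete the last vowel and add -um.
So vom → vmum.

vmum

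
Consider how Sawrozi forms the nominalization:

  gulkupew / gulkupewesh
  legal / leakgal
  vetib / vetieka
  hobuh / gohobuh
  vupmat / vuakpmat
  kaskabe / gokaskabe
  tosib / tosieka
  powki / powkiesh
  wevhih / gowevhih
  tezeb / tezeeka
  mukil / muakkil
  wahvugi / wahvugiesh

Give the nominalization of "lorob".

powki and mukil both have last vowel 'i' yet inflect differently (powkiesh, muakkil), so the last vowel is not what conditions the rule; the final letter is.
"lorob" ends in -b. The stems ending in -b (tezeb → tezeeka, vetib → vetieka, tosib → tosieka) drop the final letter and add -eka.
So lorob → loroeka.

loroeka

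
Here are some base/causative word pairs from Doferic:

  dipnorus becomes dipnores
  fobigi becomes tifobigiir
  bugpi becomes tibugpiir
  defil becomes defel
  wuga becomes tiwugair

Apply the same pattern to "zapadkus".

bugpi and defil both have last vowel 'i' yet inflect differently (tibugpiir, defel), so the last vowel is not what conditions the rule; whether the stem ends in a vowel or a consonant is.
"zapadkus" ends in a consonant. The stems ending in a consonant (dipnorus → dipnores, defil → defel) change the last vowel to 'e'.
The other pattern: stems ending in a vowel add ti- … -ir around the stem.
So zapadkus → zapadkes.

zapadkes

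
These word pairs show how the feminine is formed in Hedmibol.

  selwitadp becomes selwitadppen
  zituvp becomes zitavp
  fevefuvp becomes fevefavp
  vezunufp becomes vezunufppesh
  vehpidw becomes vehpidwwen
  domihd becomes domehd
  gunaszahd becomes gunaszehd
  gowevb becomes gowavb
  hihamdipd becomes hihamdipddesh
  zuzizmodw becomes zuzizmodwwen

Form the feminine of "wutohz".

wutehz

"wutohz" has second-to-last letter 'h'. The stems whose second-to-last letter is 'h' (domihd → domehd, gunaszahd → gunaszehd) change the last vowel to 'e'.
So wutohz → wutehz.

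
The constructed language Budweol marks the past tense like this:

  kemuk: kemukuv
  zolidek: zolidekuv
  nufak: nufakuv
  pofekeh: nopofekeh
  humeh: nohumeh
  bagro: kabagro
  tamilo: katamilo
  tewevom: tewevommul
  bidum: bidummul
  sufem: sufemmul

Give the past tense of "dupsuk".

dupsukuv

"dupsuk" ends in -k. The stems ending in -k (kemuk → kemukuv, zolidek → zolidekuv, nufak → nufakuv) add -uv.
So dupsuk → dupsukuv.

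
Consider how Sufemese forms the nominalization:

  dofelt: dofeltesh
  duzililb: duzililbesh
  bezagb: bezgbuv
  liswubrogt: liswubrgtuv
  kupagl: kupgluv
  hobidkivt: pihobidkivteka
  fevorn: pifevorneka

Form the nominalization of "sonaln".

sonalnesh

"sonaln" has second-to-last letter 'l'. The stems whose second-to-last letter is 'l' (dofelt → dofeltesh, duzililb → duzililbesh) add -esh.
The other patterns: stems whose second-to-last letter is 'g' delete the last vowel and add -uv; stems whose second-to-last letter is 'r' or 'v' add pi- … -eka around the stem.
So sonaln → sonalnesh.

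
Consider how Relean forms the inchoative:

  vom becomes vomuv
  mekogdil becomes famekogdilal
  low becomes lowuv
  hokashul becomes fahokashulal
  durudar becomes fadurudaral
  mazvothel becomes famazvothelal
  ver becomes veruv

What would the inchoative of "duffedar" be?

ver and durudar both end in -r yet inflect differently (veruv, fadurudaral), so the final letter is not what conditions the rule; the number of vowels is.
"duffedar" has 3 vowels. The stems with 3 vowels (mazvothel → famazvothelal, hokashul → fahokashulal, mekogdil → famekogdilal) add fa- … -al around the stem.
The other pattern: stems with 1 vowel add -uv.
So duffedar → faduffedaral.

faduffedaral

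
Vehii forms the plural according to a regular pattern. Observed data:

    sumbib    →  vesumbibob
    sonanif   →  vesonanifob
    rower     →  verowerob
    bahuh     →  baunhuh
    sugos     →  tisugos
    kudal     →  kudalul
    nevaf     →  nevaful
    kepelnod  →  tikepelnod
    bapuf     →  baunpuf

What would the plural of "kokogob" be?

tikokogob

bapuf and nevaf both end in -f yet inflect differently (baunpuf, nevaful), so the final letter is not what conditions the rule; the last vowel is.
"kokogob" has last vowel 'o'. The stems whose last vowel is 'o' (sugos → tisugos, kepelnod → tikepelnod) add the prefix ti-.
The other patterns: stems whose last vowel is 'u' insert -un- after the first vowel; stems whose last vowel is 'a' add -ul; stems whose last vowel is 'e' or 'i' add ve- … -ob around the stem.
So kokogob → tikokogob.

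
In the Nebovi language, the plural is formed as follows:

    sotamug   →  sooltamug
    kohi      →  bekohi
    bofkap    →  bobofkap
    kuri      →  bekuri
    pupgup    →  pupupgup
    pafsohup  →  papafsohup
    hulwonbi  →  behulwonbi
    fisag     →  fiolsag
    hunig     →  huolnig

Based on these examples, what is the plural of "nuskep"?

bofkap and fisag both have last vowel 'a' yet inflect differently (bobofkap, fiolsag), so the last vowel is not what conditions the rule; the final letter is.
"nuskep" ends in -p. The stems ending in -p (bofkap → bobofkap, pafsohup → papafsohup, pupgup → pupupgup) repeat the first consonant+vowel as a prefix.
The other patterns: stems ending in -i add the prefix be-; stems ending in -g insert -ol- after the first vowel.
So nuskep → nunuskep.

nunuskep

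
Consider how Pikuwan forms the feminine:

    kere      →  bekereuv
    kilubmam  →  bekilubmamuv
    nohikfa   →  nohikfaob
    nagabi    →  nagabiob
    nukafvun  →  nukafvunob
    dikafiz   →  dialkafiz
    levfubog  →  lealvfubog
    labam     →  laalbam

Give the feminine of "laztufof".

laalztufof

"laztufof" begins with l-. The stems beginning with l- (levfubog → lealvfubog, labam → laalbam) insert -al- after the first vowel.
The other patterns: stems beginning with k- add be- … -uv around the stem; stems beginning with n- add -ob.
So laztufof → laalztufof.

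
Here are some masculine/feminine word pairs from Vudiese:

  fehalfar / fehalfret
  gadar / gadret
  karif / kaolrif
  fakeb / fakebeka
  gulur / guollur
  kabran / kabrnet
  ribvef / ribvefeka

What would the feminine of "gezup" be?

ribvef and karif both end in -f yet inflect differently (ribvefeka, kaolrif), so the final letter is not what conditions the rule; the last vowel is.
"gezup" has last vowel 'u'. The one such stem in the data (gulur → guollur) inserts -ol- after the first vowel (as does karif), so the same rule applies.
The other patterns: stems whose last vowel is 'a' delete the last vowel and add -et; stems whose last vowel is 'e' add -eka.
So gezup → geolzup.

geolzup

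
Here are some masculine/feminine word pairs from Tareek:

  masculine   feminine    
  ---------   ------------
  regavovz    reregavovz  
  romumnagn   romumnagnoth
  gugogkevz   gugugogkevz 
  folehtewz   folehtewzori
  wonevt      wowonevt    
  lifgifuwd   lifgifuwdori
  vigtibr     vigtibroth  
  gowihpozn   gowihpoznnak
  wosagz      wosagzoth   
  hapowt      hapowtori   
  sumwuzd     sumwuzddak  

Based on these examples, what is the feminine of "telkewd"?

gugogkevz and folehtewz both end in -z yet inflect differently (gugugogkevz, folehtewzori), so the final letter is not what conditions the rule; the second-to-last letter is.
"telkewd" has second-to-last letter 'w'. The stems whose second-to-last letter is 'w' (folehtewz → folehtewzori, lifgifuwd → lifgifuwdori, hapowt → hapowtori) add -ori.
The other patterns: stems whose second-to-last letter is 'z' double the final consonant and add -ak; stems whose second-to-last letter is 'v' repeat the first consonant+vowel as a prefix; stems whose second-to-last letter is 'b' or 'g' add -oth.
So telkewd → telkewdori.

telkewdori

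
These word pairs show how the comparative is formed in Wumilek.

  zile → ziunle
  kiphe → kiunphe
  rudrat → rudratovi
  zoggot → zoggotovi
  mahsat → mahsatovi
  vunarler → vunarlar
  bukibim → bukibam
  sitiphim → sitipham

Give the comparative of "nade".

zile and vunarler both have last vowel 'e' yet inflect differently (ziunle, vunarlar), so the last vowel is not what conditions the rule; the final letter is.
"nade" ends in -e. The stems ending in -e (zile → ziunle, kiphe → kiunphe) insert -un- after the first vowel.
The other patterns: stems ending in -t add -ovi; stems ending in -m or -r change the last vowel to 'a'.
So nade → naunde.

naunde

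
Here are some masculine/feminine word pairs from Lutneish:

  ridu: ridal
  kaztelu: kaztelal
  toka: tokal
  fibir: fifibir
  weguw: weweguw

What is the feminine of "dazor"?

kaztelu and weguw both have last vowel 'u' yet inflect differently (kaztelal, weweguw), so the last vowel is not what conditions the rule; whether the stem ends in a vowel or a consonant is.
"dazor" ends in a consonant. The stems ending in a consonant (fibir → fifibir, weguw → weweguw) repeat the first consonant+vowel as a prefix.
So dazor → dadazor.

dadazor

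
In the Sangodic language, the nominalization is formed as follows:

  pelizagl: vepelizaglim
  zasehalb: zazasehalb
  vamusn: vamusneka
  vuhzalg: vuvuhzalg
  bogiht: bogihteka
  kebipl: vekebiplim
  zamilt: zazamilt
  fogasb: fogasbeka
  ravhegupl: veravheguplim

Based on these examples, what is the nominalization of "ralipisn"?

ralipisneka

zamilt and bogiht both end in -t yet inflect differently (zazamilt, bogihteka), so the final letter is not what conditions the rule; the second-to-last letter is.
"ralipisn" has second-to-last letter 's'. The stems whose second-to-last letter is 's' (vamusn → vamusneka, fogasb → fogasbeka) add -eka.
So ralipisn → ralipisneka.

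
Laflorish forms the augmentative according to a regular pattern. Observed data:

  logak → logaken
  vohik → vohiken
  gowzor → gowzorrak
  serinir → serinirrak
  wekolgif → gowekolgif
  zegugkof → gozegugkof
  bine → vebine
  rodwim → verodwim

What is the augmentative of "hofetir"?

"hofetir" ends in -r. The stems ending in -r (gowzor → gowzorrak, serinir → serinirrak) double the final consonant and add -ak.
The other patterns: stems ending in -k add -en; stems ending in -f add the prefix go-; stems ending in -e or -m add the prefix ve-.
So hofetir → hofetirrak.

hofetirrak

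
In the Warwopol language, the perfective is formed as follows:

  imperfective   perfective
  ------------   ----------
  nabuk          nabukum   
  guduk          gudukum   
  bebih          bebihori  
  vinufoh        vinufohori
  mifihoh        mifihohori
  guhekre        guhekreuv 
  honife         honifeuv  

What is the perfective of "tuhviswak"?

tuhviswakum

guduk and guhekre both begin with g- yet inflect differently (gudukum, guhekreuv), so the first letter is not what conditions the rule; the final letter is.
"tuhviswak" ends in -k. The stems ending in -k (nabuk → nabukum, guduk → gudukum) add -um.
The other patterns: stems ending in -h add -ori; stems ending in -e add -uv.
So tuhviswak → tuhviswakum.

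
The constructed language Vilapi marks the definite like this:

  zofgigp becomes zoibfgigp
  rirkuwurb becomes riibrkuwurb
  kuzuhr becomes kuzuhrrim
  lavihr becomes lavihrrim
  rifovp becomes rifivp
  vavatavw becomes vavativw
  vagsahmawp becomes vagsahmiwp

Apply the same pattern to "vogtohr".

vogtohrrim

zofgigp and rifovp both end in -p yet inflect differently (zoibfgigp, rifivp), so the final letter is not what conditions the rule; the second-to-last letter is.
"vogtohr" has second-to-last letter 'h'. The stems whose second-to-last letter is 'h' (kuzuhr → kuzuhrrim, lavihr → lavihrrim) double the final consonant and add -im.
The other patterns: stems whose second-to-last letter is 'g' or 'r' insert -ib- after the first vowel; stems whose second-to-last letter is 'v' or 'w' change the last vowel to 'i'.
So vogtohr → vogtohrrim.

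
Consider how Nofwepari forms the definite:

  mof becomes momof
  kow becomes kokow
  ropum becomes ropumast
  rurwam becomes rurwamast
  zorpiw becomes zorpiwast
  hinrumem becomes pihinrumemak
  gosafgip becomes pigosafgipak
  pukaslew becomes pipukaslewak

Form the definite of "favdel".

favdelast

kow and zorpiw both end in -w yet inflect differently (kokow, zorpiwast), so the final letter is not what conditions the rule; the number of vowels is.
"favdel" has 2 vowels. The stems with 2 vowels (ropum → ropumast, rurwam → rurwamast, zorpiw → zorpiwast) add -ast.
The other patterns: stems with 1 vowel repeat the first consonant+vowel as a prefix; stems with 3 vowels add pi- … -ak around the stem.
So favdel → favdelast.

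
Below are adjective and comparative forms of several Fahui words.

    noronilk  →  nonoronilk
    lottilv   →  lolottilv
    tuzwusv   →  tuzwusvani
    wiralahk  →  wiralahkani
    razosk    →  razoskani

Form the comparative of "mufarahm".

mufarahmani

lottilv and tuzwusv both end in -v yet inflect differently (lolottilv, tuzwusvani), so the final letter is not what conditions the rule; the second-to-last letter is.
"mufarahm" has second-to-last letter 'h'. The one such stem in the data (wiralahk → wiralahkani) adds -ani, so the same rule applies.
The other pattern: stems whose second-to-last letter is 'l' repeat the first consonant+vowel as a prefix.
So mufarahm → mufarahmani.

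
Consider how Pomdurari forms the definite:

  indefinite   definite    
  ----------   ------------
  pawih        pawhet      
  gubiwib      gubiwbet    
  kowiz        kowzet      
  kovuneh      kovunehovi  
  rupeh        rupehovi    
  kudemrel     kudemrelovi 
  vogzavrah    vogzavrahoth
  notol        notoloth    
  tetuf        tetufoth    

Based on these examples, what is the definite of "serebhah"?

serebhahoth

"serebhah" has last vowel 'a'. The one such stem in the data (vogzavrah → vogzavrahoth) adds -oth, so the same rule applies.
So serebhah → serebhahoth.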